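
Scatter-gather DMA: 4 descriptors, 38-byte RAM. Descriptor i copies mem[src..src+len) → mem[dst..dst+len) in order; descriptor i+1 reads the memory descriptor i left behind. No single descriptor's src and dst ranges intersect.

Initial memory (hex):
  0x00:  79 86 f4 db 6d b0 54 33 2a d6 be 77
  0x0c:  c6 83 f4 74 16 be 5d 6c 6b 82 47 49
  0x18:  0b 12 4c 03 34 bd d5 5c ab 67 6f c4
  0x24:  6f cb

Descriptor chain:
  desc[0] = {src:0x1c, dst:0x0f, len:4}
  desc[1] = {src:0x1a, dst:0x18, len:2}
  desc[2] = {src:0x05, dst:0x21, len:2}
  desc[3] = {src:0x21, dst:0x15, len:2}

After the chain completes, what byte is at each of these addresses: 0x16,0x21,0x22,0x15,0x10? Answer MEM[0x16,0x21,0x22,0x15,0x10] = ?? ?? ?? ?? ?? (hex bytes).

MEM[0x16,0x21,0x22,0x15,0x10] = 54 b0 54 b0 bd

#0 dst[0x0f+4] := {0x34,0xbd,0xd5,0x5c}
#1 dst[0x18+2] := {0x4c,0x03}
#2 dst[0x21+2] := {0xb0,0x54}
#3 dst[0x15+2] := {0xb0,0x54}
query mem[0x16]=0x54, mem[0x21]=0xb0, mem[0x22]=0x54, mem[0x15]=0xb0, mem[0x10]=0xbd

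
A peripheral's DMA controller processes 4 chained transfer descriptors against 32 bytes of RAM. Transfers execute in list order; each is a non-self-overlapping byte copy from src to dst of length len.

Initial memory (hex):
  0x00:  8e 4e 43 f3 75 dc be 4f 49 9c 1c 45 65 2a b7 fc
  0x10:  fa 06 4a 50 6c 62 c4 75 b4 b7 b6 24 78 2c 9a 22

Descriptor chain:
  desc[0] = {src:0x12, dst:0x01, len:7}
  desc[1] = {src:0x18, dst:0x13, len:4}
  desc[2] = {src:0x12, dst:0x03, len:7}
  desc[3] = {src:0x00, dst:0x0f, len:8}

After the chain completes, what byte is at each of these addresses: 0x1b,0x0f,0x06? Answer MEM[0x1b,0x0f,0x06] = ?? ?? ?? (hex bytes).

MEM[0x1b,0x0f,0x06] = 24 8e b6

[0] 0x12->0x01 len=7 : 4a 50 6c 62 c4 75 b4
[1] 0x18->0x13 len=4 : b4 b7 b6 24
[2] 0x12->0x03 len=7 : 4a b4 b7 b6 24 75 b4
[3] 0x00->0x0f len=8 : 8e 4a 50 4a b4 b7 b6 24
query mem[0x1b]=0x24, mem[0x0f]=0x8e, mem[0x06]=0xb6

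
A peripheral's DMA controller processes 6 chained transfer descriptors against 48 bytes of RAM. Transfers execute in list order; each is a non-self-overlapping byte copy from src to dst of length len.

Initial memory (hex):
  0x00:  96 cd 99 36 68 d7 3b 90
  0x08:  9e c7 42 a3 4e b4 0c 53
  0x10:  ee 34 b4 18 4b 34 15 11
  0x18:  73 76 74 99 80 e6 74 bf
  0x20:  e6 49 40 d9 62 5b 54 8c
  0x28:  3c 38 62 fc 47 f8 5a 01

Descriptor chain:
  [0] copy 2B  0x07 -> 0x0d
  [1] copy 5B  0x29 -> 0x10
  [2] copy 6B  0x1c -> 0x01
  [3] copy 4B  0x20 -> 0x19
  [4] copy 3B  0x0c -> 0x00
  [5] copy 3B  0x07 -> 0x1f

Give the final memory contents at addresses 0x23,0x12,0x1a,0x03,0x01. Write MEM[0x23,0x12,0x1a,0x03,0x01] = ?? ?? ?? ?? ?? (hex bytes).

MEM[0x23,0x12,0x1a,0x03,0x01] = d9 fc 49 74 90

D0: mem[0x0d..0x0e] <- [90 9e]
D1: mem[0x10..0x14] <- [38 62 fc 47 f8]
D2: mem[0x01..0x06] <- [80 e6 74 bf e6 49]
D3: mem[0x19..0x1c] <- [e6 49 40 d9]
D4: mem[0x00..0x02] <- [4e 90 9e]
D5: mem[0x1f..0x21] <- [90 9e c7]
query mem[0x23]=0xd9, mem[0x12]=0xfc, mem[0x1a]=0x49, mem[0x03]=0x74, mem[0x01]=0x90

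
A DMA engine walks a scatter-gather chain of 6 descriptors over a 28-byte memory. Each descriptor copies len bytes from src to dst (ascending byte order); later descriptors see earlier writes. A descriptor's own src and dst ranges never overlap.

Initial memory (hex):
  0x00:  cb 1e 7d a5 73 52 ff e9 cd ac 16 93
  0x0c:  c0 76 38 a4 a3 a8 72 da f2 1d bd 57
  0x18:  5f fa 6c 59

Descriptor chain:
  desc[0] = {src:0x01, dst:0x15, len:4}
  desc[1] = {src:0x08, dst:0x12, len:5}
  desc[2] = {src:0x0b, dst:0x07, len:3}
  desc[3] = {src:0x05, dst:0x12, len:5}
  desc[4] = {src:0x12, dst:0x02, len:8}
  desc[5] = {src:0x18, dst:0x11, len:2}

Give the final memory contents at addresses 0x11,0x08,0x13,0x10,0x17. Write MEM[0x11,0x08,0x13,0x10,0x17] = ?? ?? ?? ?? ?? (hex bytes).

  after D0: wrote 4B at 0x15 = 1e7da573
  after D1: wrote 5B at 0x12 = cdac1693c0
  after D2: wrote 3B at 0x07 = 93c076
  after D3: wrote 5B at 0x12 = 52ff93c076
  after D4: wrote 8B at 0x02 = 52ff93c076a573fa
  after D5: wrote 2B at 0x11 = 73fa
query mem[0x11]=0x73, mem[0x08]=0x73, mem[0x13]=0xff, mem[0x10]=0xa3, mem[0x17]=0xa5

MEM[0x11,0x08,0x13,0x10,0x17] = 73 73 ff a3 a5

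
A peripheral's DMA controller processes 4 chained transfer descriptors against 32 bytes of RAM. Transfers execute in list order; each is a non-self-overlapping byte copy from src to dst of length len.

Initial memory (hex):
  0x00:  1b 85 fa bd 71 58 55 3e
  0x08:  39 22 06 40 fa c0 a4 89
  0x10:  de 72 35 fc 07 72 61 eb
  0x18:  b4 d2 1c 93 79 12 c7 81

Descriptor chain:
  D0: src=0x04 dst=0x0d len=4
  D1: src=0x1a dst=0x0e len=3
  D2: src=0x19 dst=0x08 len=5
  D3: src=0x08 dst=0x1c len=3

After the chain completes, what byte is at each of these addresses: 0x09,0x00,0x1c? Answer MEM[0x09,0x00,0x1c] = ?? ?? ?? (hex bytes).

D0: mem[0x0d..0x10] <- [71 58 55 3e]
D1: mem[0x0e..0x10] <- [1c 93 79]
D2: mem[0x08..0x0c] <- [d2 1c 93 79 12]
D3: mem[0x1c..0x1e] <- [d2 1c 93]
query mem[0x09]=0x1c, mem[0x00]=0x1b, mem[0x1c]=0xd2

MEM[0x09,0x00,0x1c] = 1c 1b d2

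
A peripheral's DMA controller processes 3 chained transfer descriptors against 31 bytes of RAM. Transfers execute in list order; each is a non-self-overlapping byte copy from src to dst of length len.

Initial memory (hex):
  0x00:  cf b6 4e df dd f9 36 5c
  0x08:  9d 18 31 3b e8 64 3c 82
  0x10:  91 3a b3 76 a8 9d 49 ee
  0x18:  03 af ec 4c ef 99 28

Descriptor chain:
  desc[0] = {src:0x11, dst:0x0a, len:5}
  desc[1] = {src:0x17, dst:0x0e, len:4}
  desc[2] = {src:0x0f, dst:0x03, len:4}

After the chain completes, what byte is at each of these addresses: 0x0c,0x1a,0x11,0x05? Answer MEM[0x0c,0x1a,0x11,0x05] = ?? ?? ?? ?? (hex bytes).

MEM[0x0c,0x1a,0x11,0x05] = 76 ec ec ec

[0] 0x11->0x0a len=5 : 3a b3 76 a8 9d
[1] 0x17->0x0e len=4 : ee 03 af ec
[2] 0x0f->0x03 len=4 : 03 af ec b3
query mem[0x0c]=0x76, mem[0x1a]=0xec, mem[0x11]=0xec, mem[0x05]=0xec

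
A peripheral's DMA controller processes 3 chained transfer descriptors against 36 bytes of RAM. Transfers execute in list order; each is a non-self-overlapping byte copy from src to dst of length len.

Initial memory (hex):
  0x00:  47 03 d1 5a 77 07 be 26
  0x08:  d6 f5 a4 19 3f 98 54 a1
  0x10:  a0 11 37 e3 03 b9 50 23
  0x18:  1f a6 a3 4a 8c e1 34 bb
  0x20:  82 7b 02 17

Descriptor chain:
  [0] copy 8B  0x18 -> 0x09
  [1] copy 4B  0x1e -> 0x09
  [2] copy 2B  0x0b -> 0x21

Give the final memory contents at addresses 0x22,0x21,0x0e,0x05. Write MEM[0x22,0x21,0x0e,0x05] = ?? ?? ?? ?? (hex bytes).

[0] 0x18->0x09 len=8 : 1f a6 a3 4a 8c e1 34 bb
[1] 0x1e->0x09 len=4 : 34 bb 82 7b
[2] 0x0b->0x21 len=2 : 82 7b
query mem[0x22]=0x7b, mem[0x21]=0x82, mem[0x0e]=0xe1, mem[0x05]=0x07

MEM[0x22,0x21,0x0e,0x05] = 7b 82 e1 07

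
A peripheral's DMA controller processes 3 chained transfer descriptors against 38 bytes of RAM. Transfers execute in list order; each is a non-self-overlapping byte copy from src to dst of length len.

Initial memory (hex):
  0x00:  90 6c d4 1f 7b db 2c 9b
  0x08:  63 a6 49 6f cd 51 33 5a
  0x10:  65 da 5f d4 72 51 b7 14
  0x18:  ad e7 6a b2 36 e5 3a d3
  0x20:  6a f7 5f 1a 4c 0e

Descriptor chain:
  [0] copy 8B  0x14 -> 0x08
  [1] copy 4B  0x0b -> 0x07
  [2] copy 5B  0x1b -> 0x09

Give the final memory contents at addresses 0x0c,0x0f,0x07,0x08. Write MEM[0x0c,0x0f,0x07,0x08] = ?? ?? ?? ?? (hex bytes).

[0] 0x14->0x08 len=8 : 72 51 b7 14 ad e7 6a b2
[1] 0x0b->0x07 len=4 : 14 ad e7 6a
[2] 0x1b->0x09 len=5 : b2 36 e5 3a d3
query mem[0x0c]=0x3a, mem[0x0f]=0xb2, mem[0x07]=0x14, mem[0x08]=0xad

MEM[0x0c,0x0f,0x07,0x08] = 3a b2 14 ad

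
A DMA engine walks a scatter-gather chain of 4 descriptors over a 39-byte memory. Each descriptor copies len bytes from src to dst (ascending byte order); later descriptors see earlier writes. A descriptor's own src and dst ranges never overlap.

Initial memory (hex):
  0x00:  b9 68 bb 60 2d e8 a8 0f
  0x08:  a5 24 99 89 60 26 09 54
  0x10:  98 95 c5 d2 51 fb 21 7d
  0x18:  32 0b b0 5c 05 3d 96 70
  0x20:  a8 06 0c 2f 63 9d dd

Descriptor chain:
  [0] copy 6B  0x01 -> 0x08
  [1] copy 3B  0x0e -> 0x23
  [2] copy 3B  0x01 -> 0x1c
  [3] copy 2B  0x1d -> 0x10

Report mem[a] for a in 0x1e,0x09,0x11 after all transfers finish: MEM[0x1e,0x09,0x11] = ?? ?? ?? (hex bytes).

MEM[0x1e,0x09,0x11] = 60 bb 60

D0: mem[0x08..0x0d] <- [68 bb 60 2d e8 a8]
D1: mem[0x23..0x25] <- [09 54 98]
D2: mem[0x1c..0x1e] <- [68 bb 60]
D3: mem[0x10..0x11] <- [bb 60]
query mem[0x1e]=0x60, mem[0x09]=0xbb, mem[0x11]=0x60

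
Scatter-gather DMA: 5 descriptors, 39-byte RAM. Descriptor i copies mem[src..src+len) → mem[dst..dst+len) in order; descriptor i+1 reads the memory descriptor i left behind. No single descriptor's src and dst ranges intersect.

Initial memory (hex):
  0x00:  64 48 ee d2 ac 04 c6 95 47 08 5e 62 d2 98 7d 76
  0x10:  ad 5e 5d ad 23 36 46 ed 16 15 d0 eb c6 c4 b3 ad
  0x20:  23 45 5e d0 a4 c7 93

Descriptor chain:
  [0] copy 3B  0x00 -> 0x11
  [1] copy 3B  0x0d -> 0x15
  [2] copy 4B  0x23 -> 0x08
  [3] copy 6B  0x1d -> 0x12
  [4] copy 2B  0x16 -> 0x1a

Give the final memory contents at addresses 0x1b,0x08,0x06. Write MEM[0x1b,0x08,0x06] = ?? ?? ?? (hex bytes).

MEM[0x1b,0x08,0x06] = 5e d0 c6

D0: mem[0x11..0x13] <- [64 48 ee]
D1: mem[0x15..0x17] <- [98 7d 76]
D2: mem[0x08..0x0b] <- [d0 a4 c7 93]
D3: mem[0x12..0x17] <- [c4 b3 ad 23 45 5e]
D4: mem[0x1a..0x1b] <- [45 5e]
query mem[0x1b]=0x5e, mem[0x08]=0xd0, mem[0x06]=0xc6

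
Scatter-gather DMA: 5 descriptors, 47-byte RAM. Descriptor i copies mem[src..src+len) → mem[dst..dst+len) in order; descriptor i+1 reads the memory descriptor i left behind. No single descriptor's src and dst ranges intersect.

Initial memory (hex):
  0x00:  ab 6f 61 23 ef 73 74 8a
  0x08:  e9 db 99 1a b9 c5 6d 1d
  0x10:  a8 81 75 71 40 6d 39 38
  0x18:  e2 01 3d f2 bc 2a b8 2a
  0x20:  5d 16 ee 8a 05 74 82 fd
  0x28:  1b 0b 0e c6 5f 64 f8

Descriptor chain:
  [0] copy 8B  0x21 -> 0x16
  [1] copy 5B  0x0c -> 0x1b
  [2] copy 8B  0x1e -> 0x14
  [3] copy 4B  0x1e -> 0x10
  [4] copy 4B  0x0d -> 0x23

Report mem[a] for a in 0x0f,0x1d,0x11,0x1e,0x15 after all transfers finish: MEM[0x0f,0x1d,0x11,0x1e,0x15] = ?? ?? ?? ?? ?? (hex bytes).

MEM[0x0f,0x1d,0x11,0x1e,0x15] = 1d 6d a8 1d a8

  after D0: wrote 8B at 0x16 = 16ee8a057482fd1b
  after D1: wrote 5B at 0x1b = b9c56d1da8
  after D2: wrote 8B at 0x14 = 1da85d16ee8a0574
  after D3: wrote 4B at 0x10 = 1da85d16
  after D4: wrote 4B at 0x23 = c56d1d1d
query mem[0x0f]=0x1d, mem[0x1d]=0x6d, mem[0x11]=0xa8, mem[0x1e]=0x1d, mem[0x15]=0xa8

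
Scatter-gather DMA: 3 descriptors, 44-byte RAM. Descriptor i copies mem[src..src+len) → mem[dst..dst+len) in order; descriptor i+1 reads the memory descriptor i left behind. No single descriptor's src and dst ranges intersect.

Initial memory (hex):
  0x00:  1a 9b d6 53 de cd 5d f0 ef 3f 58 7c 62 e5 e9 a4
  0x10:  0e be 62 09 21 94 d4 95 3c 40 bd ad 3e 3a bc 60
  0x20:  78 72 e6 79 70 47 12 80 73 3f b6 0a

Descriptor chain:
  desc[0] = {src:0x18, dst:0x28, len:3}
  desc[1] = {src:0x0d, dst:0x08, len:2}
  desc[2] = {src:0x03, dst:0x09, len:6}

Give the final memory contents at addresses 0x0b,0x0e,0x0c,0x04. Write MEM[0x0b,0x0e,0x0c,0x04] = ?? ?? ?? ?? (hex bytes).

#0 dst[0x28+3] := {0x3c,0x40,0xbd}
#1 dst[0x08+2] := {0xe5,0xe9}
#2 dst[0x09+6] := {0x53,0xde,0xcd,0x5d,0xf0,0xe5}
query mem[0x0b]=0xcd, mem[0x0e]=0xe5, mem[0x0c]=0x5d, mem[0x04]=0xde

MEM[0x0b,0x0e,0x0c,0x04] = cd e5 5d de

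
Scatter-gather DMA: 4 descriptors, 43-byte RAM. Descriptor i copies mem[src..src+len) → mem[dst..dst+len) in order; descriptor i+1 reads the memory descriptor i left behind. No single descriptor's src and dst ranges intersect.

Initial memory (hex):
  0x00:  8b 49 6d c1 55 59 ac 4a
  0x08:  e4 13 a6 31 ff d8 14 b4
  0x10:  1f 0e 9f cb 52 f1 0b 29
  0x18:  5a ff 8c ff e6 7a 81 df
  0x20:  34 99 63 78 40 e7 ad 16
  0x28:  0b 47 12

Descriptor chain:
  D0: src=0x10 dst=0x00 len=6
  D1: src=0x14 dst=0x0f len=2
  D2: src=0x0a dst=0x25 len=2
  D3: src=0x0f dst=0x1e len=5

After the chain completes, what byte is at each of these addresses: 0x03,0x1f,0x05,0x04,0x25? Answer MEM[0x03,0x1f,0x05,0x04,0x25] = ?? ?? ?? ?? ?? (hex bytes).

[0] 0x10->0x00 len=6 : 1f 0e 9f cb 52 f1
[1] 0x14->0x0f len=2 : 52 f1
[2] 0x0a->0x25 len=2 : a6 31
[3] 0x0f->0x1e len=5 : 52 f1 0e 9f cb
query mem[0x03]=0xcb, mem[0x1f]=0xf1, mem[0x05]=0xf1, mem[0x04]=0x52, mem[0x25]=0xa6

MEM[0x03,0x1f,0x05,0x04,0x25] = cb f1 f1 52 a6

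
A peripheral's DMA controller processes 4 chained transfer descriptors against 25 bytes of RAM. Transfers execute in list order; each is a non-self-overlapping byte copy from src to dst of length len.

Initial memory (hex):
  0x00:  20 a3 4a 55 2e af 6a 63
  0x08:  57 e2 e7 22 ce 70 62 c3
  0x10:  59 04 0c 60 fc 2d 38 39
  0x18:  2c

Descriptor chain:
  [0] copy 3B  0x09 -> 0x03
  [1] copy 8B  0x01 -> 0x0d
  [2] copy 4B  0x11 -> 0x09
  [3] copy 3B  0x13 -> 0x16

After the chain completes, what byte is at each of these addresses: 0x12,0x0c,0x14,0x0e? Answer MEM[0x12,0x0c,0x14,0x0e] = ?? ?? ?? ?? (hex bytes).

  after D0: wrote 3B at 0x03 = e2e722
  after D1: wrote 8B at 0x0d = a34ae2e7226a6357
  after D2: wrote 4B at 0x09 = 226a6357
  after D3: wrote 3B at 0x16 = 63572d
query mem[0x12]=0x6a, mem[0x0c]=0x57, mem[0x14]=0x57, mem[0x0e]=0x4a

MEM[0x12,0x0c,0x14,0x0e] = 6a 57 57 4a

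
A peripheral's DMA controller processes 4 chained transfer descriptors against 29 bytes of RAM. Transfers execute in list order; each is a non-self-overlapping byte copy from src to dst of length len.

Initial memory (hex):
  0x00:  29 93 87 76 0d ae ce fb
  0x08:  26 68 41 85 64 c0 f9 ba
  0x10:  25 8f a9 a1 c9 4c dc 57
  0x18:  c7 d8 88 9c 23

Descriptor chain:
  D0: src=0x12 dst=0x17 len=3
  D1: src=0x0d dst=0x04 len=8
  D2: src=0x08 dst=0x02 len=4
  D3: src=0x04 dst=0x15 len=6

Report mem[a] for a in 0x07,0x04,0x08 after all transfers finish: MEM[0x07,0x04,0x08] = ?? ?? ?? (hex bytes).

  after D0: wrote 3B at 0x17 = a9a1c9
  after D1: wrote 8B at 0x04 = c0f9ba258fa9a1c9
  after D2: wrote 4B at 0x02 = 8fa9a1c9
  after D3: wrote 6B at 0x15 = a1c9ba258fa9
query mem[0x07]=0x25, mem[0x04]=0xa1, mem[0x08]=0x8f

MEM[0x07,0x04,0x08] = 25 a1 8f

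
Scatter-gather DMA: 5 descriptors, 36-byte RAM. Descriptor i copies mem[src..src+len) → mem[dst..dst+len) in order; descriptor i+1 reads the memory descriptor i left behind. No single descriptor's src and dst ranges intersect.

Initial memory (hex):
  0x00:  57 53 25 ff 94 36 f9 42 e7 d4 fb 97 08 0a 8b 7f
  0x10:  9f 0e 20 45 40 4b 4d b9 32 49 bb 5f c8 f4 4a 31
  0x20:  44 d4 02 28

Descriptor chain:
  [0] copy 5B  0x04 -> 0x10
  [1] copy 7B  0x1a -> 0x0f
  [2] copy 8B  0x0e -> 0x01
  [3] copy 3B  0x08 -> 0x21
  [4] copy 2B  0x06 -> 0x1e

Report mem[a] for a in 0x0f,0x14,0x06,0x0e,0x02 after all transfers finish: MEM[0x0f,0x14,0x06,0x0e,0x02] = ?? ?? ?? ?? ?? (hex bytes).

D0: mem[0x10..0x14] <- [94 36 f9 42 e7]
D1: mem[0x0f..0x15] <- [bb 5f c8 f4 4a 31 44]
D2: mem[0x01..0x08] <- [8b bb 5f c8 f4 4a 31 44]
D3: mem[0x21..0x23] <- [44 d4 fb]
D4: mem[0x1e..0x1f] <- [4a 31]
query mem[0x0f]=0xbb, mem[0x14]=0x31, mem[0x06]=0x4a, mem[0x0e]=0x8b, mem[0x02]=0xbb

MEM[0x0f,0x14,0x06,0x0e,0x02] = bb 31 4a 8b bb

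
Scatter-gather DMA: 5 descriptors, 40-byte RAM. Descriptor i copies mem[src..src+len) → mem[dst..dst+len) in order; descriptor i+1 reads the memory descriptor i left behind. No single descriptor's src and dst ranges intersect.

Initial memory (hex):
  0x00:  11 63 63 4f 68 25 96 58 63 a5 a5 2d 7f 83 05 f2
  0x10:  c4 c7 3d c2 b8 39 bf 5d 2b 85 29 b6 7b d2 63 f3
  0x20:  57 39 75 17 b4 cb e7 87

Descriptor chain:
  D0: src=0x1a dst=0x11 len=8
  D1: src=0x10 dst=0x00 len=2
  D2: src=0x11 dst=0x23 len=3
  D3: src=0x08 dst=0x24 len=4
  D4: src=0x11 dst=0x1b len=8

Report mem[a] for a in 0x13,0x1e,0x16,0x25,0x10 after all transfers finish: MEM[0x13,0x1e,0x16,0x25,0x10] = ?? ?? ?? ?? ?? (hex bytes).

MEM[0x13,0x1e,0x16,0x25,0x10] = 7b d2 f3 a5 c4

#0 dst[0x11+8] := {0x29,0xb6,0x7b,0xd2,0x63,0xf3,0x57,0x39}
#1 dst[0x00+2] := {0xc4,0x29}
#2 dst[0x23+3] := {0x29,0xb6,0x7b}
#3 dst[0x24+4] := {0x63,0xa5,0xa5,0x2d}
#4 dst[0x1b+8] := {0x29,0xb6,0x7b,0xd2,0x63,0xf3,0x57,0x39}
query mem[0x13]=0x7b, mem[0x1e]=0xd2, mem[0x16]=0xf3, mem[0x25]=0xa5, mem[0x10]=0xc4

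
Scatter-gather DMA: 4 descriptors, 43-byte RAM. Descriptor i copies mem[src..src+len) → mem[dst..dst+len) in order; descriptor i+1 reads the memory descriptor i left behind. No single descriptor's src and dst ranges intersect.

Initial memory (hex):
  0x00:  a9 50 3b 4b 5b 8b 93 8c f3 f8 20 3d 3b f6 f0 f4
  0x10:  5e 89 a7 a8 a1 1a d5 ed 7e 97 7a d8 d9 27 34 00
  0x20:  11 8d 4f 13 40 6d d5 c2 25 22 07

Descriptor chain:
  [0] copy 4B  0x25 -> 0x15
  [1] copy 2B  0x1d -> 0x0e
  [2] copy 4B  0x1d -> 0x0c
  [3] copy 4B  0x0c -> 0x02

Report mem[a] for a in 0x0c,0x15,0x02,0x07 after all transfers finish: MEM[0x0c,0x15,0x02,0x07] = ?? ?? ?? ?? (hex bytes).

MEM[0x0c,0x15,0x02,0x07] = 27 6d 27 8c

D0: mem[0x15..0x18] <- [6d d5 c2 25]
D1: mem[0x0e..0x0f] <- [27 34]
D2: mem[0x0c..0x0f] <- [27 34 00 11]
D3: mem[0x02..0x05] <- [27 34 00 11]
query mem[0x0c]=0x27, mem[0x15]=0x6d, mem[0x02]=0x27, mem[0x07]=0x8c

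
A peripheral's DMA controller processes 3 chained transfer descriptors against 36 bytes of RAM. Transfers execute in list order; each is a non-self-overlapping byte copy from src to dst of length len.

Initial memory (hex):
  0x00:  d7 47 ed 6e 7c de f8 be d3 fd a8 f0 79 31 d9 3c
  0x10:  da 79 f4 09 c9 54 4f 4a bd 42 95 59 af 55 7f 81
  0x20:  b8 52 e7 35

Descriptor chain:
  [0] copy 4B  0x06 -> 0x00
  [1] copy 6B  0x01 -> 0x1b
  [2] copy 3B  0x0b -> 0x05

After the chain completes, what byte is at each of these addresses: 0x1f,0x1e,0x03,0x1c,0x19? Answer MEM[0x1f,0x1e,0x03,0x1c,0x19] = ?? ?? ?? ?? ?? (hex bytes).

  after D0: wrote 4B at 0x00 = f8bed3fd
  after D1: wrote 6B at 0x1b = bed3fd7cdef8
  after D2: wrote 3B at 0x05 = f07931
query mem[0x1f]=0xde, mem[0x1e]=0x7c, mem[0x03]=0xfd, mem[0x1c]=0xd3, mem[0x19]=0x42

MEM[0x1f,0x1e,0x03,0x1c,0x19] = de 7c fd d3 42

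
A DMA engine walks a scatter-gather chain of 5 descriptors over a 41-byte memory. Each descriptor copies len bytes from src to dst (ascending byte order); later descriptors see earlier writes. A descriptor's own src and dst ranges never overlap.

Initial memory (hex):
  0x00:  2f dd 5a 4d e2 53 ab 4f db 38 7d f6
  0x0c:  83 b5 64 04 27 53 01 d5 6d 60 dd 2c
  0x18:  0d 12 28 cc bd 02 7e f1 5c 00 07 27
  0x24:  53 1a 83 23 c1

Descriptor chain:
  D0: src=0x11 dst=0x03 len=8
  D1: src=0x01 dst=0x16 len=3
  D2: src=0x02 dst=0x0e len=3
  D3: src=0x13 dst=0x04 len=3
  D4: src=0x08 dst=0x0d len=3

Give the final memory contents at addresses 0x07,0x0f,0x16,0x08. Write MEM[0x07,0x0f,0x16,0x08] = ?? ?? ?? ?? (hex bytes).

MEM[0x07,0x0f,0x16,0x08] = 60 0d dd dd

  after D0: wrote 8B at 0x03 = 5301d56d60dd2c0d
  after D1: wrote 3B at 0x16 = dd5a53
  after D2: wrote 3B at 0x0e = 5a5301
  after D3: wrote 3B at 0x04 = d56d60
  after D4: wrote 3B at 0x0d = dd2c0d
query mem[0x07]=0x60, mem[0x0f]=0x0d, mem[0x16]=0xdd, mem[0x08]=0xdd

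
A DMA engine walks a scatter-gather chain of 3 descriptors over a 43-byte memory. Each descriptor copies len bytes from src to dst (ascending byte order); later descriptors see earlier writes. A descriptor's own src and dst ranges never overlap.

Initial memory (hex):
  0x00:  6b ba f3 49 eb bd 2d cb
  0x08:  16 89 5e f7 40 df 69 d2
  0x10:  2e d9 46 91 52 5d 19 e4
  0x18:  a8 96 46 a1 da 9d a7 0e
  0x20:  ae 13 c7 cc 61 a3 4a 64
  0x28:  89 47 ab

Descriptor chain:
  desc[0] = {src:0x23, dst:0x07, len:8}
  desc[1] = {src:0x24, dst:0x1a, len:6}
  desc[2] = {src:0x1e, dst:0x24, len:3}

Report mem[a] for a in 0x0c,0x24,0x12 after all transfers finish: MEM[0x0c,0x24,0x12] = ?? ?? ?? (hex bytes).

MEM[0x0c,0x24,0x12] = 89 89 46

#0 dst[0x07+8] := {0xcc,0x61,0xa3,0x4a,0x64,0x89,0x47,0xab}
#1 dst[0x1a+6] := {0x61,0xa3,0x4a,0x64,0x89,0x47}
#2 dst[0x24+3] := {0x89,0x47,0xae}
query mem[0x0c]=0x89, mem[0x24]=0x89, mem[0x12]=0x46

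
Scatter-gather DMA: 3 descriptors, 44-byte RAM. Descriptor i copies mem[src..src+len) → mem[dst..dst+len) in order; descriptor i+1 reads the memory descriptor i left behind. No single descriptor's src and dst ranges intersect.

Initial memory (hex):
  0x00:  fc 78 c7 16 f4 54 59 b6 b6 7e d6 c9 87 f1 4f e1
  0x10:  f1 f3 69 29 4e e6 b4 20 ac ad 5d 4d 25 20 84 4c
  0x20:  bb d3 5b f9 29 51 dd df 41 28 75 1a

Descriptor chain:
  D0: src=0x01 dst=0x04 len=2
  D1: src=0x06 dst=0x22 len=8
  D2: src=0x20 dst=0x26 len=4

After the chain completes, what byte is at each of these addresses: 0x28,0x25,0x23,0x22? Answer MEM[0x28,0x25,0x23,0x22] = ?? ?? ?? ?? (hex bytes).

  after D0: wrote 2B at 0x04 = 78c7
  after D1: wrote 8B at 0x22 = 59b6b67ed6c987f1
  after D2: wrote 4B at 0x26 = bbd359b6
query mem[0x28]=0x59, mem[0x25]=0x7e, mem[0x23]=0xb6, mem[0x22]=0x59

MEM[0x28,0x25,0x23,0x22] = 59 7e b6 59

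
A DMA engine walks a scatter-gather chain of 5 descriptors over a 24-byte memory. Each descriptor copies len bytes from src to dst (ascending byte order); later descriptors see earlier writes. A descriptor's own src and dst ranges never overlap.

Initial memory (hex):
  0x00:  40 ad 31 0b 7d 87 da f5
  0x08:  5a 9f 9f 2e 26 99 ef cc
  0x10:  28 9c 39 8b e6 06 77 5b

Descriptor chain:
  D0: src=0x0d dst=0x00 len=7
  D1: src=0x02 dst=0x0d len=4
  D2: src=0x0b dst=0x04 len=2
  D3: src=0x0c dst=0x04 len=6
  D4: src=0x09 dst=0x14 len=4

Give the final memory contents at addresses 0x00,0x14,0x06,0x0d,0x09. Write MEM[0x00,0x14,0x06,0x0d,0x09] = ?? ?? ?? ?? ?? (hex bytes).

MEM[0x00,0x14,0x06,0x0d,0x09] = 99 9c 28 cc 9c

D0: mem[0x00..0x06] <- [99 ef cc 28 9c 39 8b]
D1: mem[0x0d..0x10] <- [cc 28 9c 39]
D2: mem[0x04..0x05] <- [2e 26]
D3: mem[0x04..0x09] <- [26 cc 28 9c 39 9c]
D4: mem[0x14..0x17] <- [9c 9f 2e 26]
query mem[0x00]=0x99, mem[0x14]=0x9c, mem[0x06]=0x28, mem[0x0d]=0xcc, mem[0x09]=0x9c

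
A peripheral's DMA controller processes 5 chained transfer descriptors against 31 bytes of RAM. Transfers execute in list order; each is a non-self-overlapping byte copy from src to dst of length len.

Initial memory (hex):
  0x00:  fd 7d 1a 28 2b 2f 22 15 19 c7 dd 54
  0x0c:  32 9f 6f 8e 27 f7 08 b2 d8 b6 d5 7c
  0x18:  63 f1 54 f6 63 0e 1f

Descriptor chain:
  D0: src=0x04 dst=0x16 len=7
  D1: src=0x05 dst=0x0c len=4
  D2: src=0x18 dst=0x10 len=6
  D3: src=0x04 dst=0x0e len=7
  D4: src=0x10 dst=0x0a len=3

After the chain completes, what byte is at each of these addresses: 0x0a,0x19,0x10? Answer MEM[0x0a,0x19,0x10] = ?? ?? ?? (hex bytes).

MEM[0x0a,0x19,0x10] = 22 15 22

  after D0: wrote 7B at 0x16 = 2b2f221519c7dd
  after D1: wrote 4B at 0x0c = 2f221519
  after D2: wrote 6B at 0x10 = 221519c7dd0e
  after D3: wrote 7B at 0x0e = 2b2f221519c7dd
  after D4: wrote 3B at 0x0a = 221519
query mem[0x0a]=0x22, mem[0x19]=0x15, mem[0x10]=0x22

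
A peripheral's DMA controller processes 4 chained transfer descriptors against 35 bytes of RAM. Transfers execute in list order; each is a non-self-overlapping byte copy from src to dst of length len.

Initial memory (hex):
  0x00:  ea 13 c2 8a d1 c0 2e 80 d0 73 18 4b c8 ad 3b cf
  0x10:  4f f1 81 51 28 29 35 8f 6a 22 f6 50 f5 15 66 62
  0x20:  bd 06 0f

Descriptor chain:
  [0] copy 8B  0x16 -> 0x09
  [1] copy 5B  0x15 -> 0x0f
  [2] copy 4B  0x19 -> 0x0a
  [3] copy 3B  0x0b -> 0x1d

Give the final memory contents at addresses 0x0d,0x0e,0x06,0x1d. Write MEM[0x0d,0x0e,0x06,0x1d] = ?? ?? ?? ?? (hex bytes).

MEM[0x0d,0x0e,0x06,0x1d] = f5 50 2e f6

#0 dst[0x09+8] := {0x35,0x8f,0x6a,0x22,0xf6,0x50,0xf5,0x15}
#1 dst[0x0f+5] := {0x29,0x35,0x8f,0x6a,0x22}
#2 dst[0x0a+4] := {0x22,0xf6,0x50,0xf5}
#3 dst[0x1d+3] := {0xf6,0x50,0xf5}
query mem[0x0d]=0xf5, mem[0x0e]=0x50, mem[0x06]=0x2e, mem[0x1d]=0xf6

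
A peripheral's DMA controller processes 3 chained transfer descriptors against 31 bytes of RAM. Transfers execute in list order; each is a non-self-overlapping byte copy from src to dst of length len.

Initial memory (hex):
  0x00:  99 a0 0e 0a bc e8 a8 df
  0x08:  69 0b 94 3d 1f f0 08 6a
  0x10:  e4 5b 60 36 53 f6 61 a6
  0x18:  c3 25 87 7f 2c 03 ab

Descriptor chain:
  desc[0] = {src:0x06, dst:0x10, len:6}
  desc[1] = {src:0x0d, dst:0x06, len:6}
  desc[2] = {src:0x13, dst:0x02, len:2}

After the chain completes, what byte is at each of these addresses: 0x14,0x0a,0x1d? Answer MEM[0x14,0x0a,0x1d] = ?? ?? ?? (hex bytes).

MEM[0x14,0x0a,0x1d] = 94 df 03

  after D0: wrote 6B at 0x10 = a8df690b943d
  after D1: wrote 6B at 0x06 = f0086aa8df69
  after D2: wrote 2B at 0x02 = 0b94
query mem[0x14]=0x94, mem[0x0a]=0xdf, mem[0x1d]=0x03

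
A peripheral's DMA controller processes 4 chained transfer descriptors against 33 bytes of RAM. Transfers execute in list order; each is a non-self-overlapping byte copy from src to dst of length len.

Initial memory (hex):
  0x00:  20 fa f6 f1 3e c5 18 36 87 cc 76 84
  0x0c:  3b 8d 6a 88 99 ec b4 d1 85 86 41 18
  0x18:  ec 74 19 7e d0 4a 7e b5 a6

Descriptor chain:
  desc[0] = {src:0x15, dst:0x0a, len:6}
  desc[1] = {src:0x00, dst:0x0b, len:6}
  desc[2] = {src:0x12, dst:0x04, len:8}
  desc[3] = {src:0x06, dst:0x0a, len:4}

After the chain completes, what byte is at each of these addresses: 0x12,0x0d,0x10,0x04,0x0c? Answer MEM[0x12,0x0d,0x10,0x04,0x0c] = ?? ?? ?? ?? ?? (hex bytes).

MEM[0x12,0x0d,0x10,0x04,0x0c] = b4 18 c5 b4 41

[0] 0x15->0x0a len=6 : 86 41 18 ec 74 19
[1] 0x00->0x0b len=6 : 20 fa f6 f1 3e c5
[2] 0x12->0x04 len=8 : b4 d1 85 86 41 18 ec 74
[3] 0x06->0x0a len=4 : 85 86 41 18
query mem[0x12]=0xb4, mem[0x0d]=0x18, mem[0x10]=0xc5, mem[0x04]=0xb4, mem[0x0c]=0x41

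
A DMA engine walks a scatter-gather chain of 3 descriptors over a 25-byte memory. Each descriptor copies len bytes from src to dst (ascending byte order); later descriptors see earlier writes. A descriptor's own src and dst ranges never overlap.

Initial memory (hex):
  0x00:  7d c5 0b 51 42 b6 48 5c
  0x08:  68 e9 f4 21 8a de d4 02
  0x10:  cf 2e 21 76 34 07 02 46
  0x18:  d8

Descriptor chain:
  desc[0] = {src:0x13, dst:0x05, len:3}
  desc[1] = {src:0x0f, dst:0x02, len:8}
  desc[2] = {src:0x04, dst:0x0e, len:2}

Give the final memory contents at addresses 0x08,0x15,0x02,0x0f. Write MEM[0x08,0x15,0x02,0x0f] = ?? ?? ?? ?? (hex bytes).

MEM[0x08,0x15,0x02,0x0f] = 07 07 02 21

[0] 0x13->0x05 len=3 : 76 34 07
[1] 0x0f->0x02 len=8 : 02 cf 2e 21 76 34 07 02
[2] 0x04->0x0e len=2 : 2e 21
query mem[0x08]=0x07, mem[0x15]=0x07, mem[0x02]=0x02, mem[0x0f]=0x21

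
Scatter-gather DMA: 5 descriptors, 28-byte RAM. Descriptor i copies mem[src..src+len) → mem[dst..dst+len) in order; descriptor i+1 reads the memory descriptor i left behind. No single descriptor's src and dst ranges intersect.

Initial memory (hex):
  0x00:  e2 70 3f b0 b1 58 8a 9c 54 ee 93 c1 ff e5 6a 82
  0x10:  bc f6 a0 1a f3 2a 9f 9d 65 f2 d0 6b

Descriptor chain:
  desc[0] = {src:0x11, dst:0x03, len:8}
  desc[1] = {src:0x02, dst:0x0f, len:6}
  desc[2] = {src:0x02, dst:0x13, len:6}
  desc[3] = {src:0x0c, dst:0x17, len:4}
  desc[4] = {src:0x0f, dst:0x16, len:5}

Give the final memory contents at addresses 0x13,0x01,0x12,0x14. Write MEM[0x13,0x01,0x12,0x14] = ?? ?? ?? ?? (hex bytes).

MEM[0x13,0x01,0x12,0x14] = 3f 70 1a f6

[0] 0x11->0x03 len=8 : f6 a0 1a f3 2a 9f 9d 65
[1] 0x02->0x0f len=6 : 3f f6 a0 1a f3 2a
[2] 0x02->0x13 len=6 : 3f f6 a0 1a f3 2a
[3] 0x0c->0x17 len=4 : ff e5 6a 3f
[4] 0x0f->0x16 len=5 : 3f f6 a0 1a 3f
query mem[0x13]=0x3f, mem[0x01]=0x70, mem[0x12]=0x1a, mem[0x14]=0xf6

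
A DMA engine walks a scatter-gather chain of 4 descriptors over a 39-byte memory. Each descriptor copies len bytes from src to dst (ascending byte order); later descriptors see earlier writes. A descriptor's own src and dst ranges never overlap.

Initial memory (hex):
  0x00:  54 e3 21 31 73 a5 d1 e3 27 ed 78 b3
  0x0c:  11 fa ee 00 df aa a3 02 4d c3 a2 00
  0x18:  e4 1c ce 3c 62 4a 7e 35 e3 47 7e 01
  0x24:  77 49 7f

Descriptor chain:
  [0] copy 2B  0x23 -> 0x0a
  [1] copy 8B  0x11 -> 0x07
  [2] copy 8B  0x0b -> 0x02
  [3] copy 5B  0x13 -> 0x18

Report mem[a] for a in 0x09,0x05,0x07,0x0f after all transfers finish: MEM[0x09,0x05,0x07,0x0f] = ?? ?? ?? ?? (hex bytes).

MEM[0x09,0x05,0x07,0x0f] = a3 e4 df 00

#0 dst[0x0a+2] := {0x01,0x77}
#1 dst[0x07+8] := {0xaa,0xa3,0x02,0x4d,0xc3,0xa2,0x00,0xe4}
#2 dst[0x02+8] := {0xc3,0xa2,0x00,0xe4,0x00,0xdf,0xaa,0xa3}
#3 dst[0x18+5] := {0x02,0x4d,0xc3,0xa2,0x00}
query mem[0x09]=0xa3, mem[0x05]=0xe4, mem[0x07]=0xdf, mem[0x0f]=0x00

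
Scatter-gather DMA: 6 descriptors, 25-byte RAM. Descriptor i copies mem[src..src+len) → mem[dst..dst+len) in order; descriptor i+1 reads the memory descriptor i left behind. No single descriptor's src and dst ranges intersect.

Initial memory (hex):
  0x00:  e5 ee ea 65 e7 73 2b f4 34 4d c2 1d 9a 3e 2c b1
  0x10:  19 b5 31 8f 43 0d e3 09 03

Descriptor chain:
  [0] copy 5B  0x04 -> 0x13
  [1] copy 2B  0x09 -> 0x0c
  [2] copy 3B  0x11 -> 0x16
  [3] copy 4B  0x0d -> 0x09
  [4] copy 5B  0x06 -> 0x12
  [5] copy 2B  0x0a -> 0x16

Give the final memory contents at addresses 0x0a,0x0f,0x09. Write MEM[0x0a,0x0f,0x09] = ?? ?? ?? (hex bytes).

MEM[0x0a,0x0f,0x09] = 2c b1 c2

[0] 0x04->0x13 len=5 : e7 73 2b f4 34
[1] 0x09->0x0c len=2 : 4d c2
[2] 0x11->0x16 len=3 : b5 31 e7
[3] 0x0d->0x09 len=4 : c2 2c b1 19
[4] 0x06->0x12 len=5 : 2b f4 34 c2 2c
[5] 0x0a->0x16 len=2 : 2c b1
query mem[0x0a]=0x2c, mem[0x0f]=0xb1, mem[0x09]=0xc2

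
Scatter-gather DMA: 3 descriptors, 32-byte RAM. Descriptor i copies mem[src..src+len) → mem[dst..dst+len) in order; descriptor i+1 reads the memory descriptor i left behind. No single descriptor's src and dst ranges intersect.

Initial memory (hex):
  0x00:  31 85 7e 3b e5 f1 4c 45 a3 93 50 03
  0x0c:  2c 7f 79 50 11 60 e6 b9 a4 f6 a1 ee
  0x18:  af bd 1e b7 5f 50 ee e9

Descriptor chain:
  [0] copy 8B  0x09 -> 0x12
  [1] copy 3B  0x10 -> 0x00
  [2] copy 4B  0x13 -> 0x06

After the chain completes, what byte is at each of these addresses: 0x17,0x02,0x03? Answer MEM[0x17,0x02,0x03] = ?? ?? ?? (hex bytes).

  after D0: wrote 8B at 0x12 = 9350032c7f795011
  after D1: wrote 3B at 0x00 = 116093
  after D2: wrote 4B at 0x06 = 50032c7f
query mem[0x17]=0x79, mem[0x02]=0x93, mem[0x03]=0x3b

MEM[0x17,0x02,0x03] = 79 93 3b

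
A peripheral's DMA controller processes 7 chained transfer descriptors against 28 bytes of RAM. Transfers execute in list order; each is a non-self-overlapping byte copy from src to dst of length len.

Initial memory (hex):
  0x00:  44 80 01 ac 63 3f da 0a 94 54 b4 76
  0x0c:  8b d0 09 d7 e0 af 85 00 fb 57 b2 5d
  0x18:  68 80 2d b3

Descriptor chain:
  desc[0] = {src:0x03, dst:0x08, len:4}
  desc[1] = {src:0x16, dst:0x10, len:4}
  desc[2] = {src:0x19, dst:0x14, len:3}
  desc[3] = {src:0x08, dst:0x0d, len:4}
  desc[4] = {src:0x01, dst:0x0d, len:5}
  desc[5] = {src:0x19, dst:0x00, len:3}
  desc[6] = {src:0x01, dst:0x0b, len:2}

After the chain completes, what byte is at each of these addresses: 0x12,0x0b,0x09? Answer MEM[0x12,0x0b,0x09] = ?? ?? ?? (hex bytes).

MEM[0x12,0x0b,0x09] = 68 2d 63

  after D0: wrote 4B at 0x08 = ac633fda
  after D1: wrote 4B at 0x10 = b25d6880
  after D2: wrote 3B at 0x14 = 802db3
  after D3: wrote 4B at 0x0d = ac633fda
  after D4: wrote 5B at 0x0d = 8001ac633f
  after D5: wrote 3B at 0x00 = 802db3
  after D6: wrote 2B at 0x0b = 2db3
query mem[0x12]=0x68, mem[0x0b]=0x2d, mem[0x09]=0x63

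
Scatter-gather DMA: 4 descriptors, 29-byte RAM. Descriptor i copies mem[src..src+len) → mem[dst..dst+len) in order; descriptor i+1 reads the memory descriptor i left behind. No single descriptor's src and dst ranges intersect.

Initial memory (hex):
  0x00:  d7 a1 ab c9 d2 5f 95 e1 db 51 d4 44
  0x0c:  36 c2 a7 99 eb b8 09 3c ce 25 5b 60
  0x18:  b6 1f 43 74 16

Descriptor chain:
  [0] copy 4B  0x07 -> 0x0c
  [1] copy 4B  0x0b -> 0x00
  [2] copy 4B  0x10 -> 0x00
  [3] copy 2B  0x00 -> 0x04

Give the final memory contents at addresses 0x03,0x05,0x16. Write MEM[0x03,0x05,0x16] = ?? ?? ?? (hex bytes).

#0 dst[0x0c+4] := {0xe1,0xdb,0x51,0xd4}
#1 dst[0x00+4] := {0x44,0xe1,0xdb,0x51}
#2 dst[0x00+4] := {0xeb,0xb8,0x09,0x3c}
#3 dst[0x04+2] := {0xeb,0xb8}
query mem[0x03]=0x3c, mem[0x05]=0xb8, mem[0x16]=0x5b

MEM[0x03,0x05,0x16] = 3c b8 5b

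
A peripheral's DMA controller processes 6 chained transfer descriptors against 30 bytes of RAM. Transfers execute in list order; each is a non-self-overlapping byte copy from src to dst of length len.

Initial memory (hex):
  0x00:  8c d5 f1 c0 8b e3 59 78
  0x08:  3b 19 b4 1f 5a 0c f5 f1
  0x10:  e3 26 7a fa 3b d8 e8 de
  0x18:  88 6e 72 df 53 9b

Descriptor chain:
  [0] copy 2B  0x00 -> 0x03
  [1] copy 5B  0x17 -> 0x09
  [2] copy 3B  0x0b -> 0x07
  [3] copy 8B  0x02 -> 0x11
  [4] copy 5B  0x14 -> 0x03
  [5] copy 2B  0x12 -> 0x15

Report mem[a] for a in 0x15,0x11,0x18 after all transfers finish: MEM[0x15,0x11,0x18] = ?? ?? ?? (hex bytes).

#0 dst[0x03+2] := {0x8c,0xd5}
#1 dst[0x09+5] := {0xde,0x88,0x6e,0x72,0xdf}
#2 dst[0x07+3] := {0x6e,0x72,0xdf}
#3 dst[0x11+8] := {0xf1,0x8c,0xd5,0xe3,0x59,0x6e,0x72,0xdf}
#4 dst[0x03+5] := {0xe3,0x59,0x6e,0x72,0xdf}
#5 dst[0x15+2] := {0x8c,0xd5}
query mem[0x15]=0x8c, mem[0x11]=0xf1, mem[0x18]=0xdf

MEM[0x15,0x11,0x18] = 8c f1 df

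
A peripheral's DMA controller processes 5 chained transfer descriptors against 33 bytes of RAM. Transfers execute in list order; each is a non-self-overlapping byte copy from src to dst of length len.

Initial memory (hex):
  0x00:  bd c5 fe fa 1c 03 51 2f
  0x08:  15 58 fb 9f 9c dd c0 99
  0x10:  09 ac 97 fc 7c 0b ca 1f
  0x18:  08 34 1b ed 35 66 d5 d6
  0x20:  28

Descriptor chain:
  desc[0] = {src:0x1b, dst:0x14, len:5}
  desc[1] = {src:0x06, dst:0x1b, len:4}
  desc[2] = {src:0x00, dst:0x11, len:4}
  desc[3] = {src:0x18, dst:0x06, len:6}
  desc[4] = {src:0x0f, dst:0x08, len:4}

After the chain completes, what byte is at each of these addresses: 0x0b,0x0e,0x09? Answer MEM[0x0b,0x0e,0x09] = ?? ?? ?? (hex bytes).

MEM[0x0b,0x0e,0x09] = c5 c0 09

#0 dst[0x14+5] := {0xed,0x35,0x66,0xd5,0xd6}
#1 dst[0x1b+4] := {0x51,0x2f,0x15,0x58}
#2 dst[0x11+4] := {0xbd,0xc5,0xfe,0xfa}
#3 dst[0x06+6] := {0xd6,0x34,0x1b,0x51,0x2f,0x15}
#4 dst[0x08+4] := {0x99,0x09,0xbd,0xc5}
query mem[0x0b]=0xc5, mem[0x0e]=0xc0, mem[0x09]=0x09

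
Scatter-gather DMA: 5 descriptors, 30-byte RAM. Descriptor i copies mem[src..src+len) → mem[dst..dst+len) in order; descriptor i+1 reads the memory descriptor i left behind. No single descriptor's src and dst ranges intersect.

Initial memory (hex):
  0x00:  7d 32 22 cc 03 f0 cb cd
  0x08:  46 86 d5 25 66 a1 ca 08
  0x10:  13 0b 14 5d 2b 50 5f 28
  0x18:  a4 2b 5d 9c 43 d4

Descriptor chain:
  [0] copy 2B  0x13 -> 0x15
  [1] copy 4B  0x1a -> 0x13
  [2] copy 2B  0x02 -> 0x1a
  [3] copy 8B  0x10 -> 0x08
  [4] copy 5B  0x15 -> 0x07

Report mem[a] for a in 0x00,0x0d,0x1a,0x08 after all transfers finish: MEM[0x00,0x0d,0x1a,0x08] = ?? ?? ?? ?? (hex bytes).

#0 dst[0x15+2] := {0x5d,0x2b}
#1 dst[0x13+4] := {0x5d,0x9c,0x43,0xd4}
#2 dst[0x1a+2] := {0x22,0xcc}
#3 dst[0x08+8] := {0x13,0x0b,0x14,0x5d,0x9c,0x43,0xd4,0x28}
#4 dst[0x07+5] := {0x43,0xd4,0x28,0xa4,0x2b}
query mem[0x00]=0x7d, mem[0x0d]=0x43, mem[0x1a]=0x22, mem[0x08]=0xd4

MEM[0x00,0x0d,0x1a,0x08] = 7d 43 22 d4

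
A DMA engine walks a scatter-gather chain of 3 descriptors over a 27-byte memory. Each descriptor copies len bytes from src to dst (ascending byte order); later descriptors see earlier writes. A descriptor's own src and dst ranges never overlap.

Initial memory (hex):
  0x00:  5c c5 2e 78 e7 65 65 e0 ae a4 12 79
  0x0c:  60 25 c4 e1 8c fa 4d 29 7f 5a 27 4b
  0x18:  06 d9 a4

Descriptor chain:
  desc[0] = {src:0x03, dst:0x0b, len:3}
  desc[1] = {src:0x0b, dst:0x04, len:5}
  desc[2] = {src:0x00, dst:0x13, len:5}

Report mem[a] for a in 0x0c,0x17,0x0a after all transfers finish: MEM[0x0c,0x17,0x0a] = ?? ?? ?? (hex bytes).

D0: mem[0x0b..0x0d] <- [78 e7 65]
D1: mem[0x04..0x08] <- [78 e7 65 c4 e1]
D2: mem[0x13..0x17] <- [5c c5 2e 78 78]
query mem[0x0c]=0xe7, mem[0x17]=0x78, mem[0x0a]=0x12

MEM[0x0c,0x17,0x0a] = e7 78 12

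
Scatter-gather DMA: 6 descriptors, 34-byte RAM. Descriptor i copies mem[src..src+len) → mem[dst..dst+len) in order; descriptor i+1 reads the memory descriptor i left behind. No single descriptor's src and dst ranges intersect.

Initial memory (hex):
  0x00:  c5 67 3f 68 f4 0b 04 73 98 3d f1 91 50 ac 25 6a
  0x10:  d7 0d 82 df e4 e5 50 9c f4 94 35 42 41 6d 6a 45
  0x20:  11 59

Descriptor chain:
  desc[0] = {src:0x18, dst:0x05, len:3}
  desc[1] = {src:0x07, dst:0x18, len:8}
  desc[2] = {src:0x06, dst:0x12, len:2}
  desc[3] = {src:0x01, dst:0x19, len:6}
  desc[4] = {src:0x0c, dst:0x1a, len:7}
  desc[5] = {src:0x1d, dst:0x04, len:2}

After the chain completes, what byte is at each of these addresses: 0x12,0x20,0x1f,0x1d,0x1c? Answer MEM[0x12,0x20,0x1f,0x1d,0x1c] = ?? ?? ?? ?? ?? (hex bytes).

[0] 0x18->0x05 len=3 : f4 94 35
[1] 0x07->0x18 len=8 : 35 98 3d f1 91 50 ac 25
[2] 0x06->0x12 len=2 : 94 35
[3] 0x01->0x19 len=6 : 67 3f 68 f4 f4 94
[4] 0x0c->0x1a len=7 : 50 ac 25 6a d7 0d 94
[5] 0x1d->0x04 len=2 : 6a d7
query mem[0x12]=0x94, mem[0x20]=0x94, mem[0x1f]=0x0d, mem[0x1d]=0x6a, mem[0x1c]=0x25

MEM[0x12,0x20,0x1f,0x1d,0x1c] = 94 94 0d 6a 25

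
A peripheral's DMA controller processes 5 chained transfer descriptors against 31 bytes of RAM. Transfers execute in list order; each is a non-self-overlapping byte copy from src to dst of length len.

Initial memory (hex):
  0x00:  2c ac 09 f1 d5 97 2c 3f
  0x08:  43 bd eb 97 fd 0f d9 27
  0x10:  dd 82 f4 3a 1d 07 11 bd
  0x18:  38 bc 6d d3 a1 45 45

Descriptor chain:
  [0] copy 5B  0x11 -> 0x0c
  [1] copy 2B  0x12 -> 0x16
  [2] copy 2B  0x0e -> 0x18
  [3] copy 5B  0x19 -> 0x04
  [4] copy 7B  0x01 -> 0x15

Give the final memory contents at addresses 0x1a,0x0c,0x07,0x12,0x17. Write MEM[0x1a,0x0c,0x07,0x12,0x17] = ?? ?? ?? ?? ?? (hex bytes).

MEM[0x1a,0x0c,0x07,0x12,0x17] = d3 82 a1 f4 f1

D0: mem[0x0c..0x10] <- [82 f4 3a 1d 07]
D1: mem[0x16..0x17] <- [f4 3a]
D2: mem[0x18..0x19] <- [3a 1d]
D3: mem[0x04..0x08] <- [1d 6d d3 a1 45]
D4: mem[0x15..0x1b] <- [ac 09 f1 1d 6d d3 a1]
query mem[0x1a]=0xd3, mem[0x0c]=0x82, mem[0x07]=0xa1, mem[0x12]=0xf4, mem[0x17]=0xf1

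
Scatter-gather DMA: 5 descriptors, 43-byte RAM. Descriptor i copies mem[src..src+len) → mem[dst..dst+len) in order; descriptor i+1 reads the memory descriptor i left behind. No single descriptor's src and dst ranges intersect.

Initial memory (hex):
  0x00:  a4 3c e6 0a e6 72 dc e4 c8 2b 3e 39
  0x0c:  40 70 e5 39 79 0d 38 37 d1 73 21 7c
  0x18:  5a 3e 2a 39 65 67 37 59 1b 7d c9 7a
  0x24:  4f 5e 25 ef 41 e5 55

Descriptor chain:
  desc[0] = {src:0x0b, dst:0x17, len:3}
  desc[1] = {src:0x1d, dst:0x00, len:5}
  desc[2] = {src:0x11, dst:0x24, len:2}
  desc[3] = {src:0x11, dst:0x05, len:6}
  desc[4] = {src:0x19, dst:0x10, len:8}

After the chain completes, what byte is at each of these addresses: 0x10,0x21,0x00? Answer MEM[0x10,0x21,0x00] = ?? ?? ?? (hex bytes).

MEM[0x10,0x21,0x00] = 70 7d 67

D0: mem[0x17..0x19] <- [39 40 70]
D1: mem[0x00..0x04] <- [67 37 59 1b 7d]
D2: mem[0x24..0x25] <- [0d 38]
D3: mem[0x05..0x0a] <- [0d 38 37 d1 73 21]
D4: mem[0x10..0x17] <- [70 2a 39 65 67 37 59 1b]
query mem[0x10]=0x70, mem[0x21]=0x7d, mem[0x00]=0x67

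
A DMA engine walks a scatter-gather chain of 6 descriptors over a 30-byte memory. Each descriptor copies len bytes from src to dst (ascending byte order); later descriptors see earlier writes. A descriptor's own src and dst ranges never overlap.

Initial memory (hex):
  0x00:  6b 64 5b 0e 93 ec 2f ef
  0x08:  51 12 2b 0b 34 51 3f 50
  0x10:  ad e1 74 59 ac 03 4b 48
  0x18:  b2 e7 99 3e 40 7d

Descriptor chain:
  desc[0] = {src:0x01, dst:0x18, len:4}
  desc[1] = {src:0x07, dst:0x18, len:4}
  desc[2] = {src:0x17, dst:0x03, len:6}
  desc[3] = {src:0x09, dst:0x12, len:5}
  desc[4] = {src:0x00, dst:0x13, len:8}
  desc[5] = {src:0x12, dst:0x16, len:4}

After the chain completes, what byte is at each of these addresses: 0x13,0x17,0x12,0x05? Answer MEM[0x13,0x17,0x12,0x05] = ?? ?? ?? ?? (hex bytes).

MEM[0x13,0x17,0x12,0x05] = 6b 6b 12 51

[0] 0x01->0x18 len=4 : 64 5b 0e 93
[1] 0x07->0x18 len=4 : ef 51 12 2b
[2] 0x17->0x03 len=6 : 48 ef 51 12 2b 40
[3] 0x09->0x12 len=5 : 12 2b 0b 34 51
[4] 0x00->0x13 len=8 : 6b 64 5b 48 ef 51 12 2b
[5] 0x12->0x16 len=4 : 12 6b 64 5b
query mem[0x13]=0x6b, mem[0x17]=0x6b, mem[0x12]=0x12, mem[0x05]=0x51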